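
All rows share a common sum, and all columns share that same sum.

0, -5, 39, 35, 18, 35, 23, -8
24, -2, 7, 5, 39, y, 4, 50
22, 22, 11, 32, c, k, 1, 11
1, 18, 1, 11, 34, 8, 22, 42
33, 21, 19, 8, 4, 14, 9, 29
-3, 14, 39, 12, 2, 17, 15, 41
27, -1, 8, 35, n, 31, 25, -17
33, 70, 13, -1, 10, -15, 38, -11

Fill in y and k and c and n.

y = 10, k = 37, c = 1, n = 29

Rows 1 and 4 both sum to 137, so that's the common total.
Row 7 has 27 − 1 + 8 + 35 + 31 + 25 − 17 = 108; the blank must be 137 − 108 = 29.
Column 5 has 18 + 39 + 34 + 4 + 2 + 29 + 10 = 136; the blank must be 137 − 136 = 1.
Row 3 has 22 + 22 + 11 + 32 + 1 + 1 + 11 = 100; the blank must be 137 − 100 = 37.
Row 2 has 24 − 2 + 7 + 5 + 39 + 4 + 50 = 127; the blank must be 137 − 127 = 10.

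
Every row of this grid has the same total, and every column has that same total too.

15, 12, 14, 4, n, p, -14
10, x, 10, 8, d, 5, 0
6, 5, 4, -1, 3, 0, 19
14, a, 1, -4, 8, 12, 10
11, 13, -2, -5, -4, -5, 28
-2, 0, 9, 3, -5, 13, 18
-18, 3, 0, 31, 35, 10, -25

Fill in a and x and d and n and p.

a = -5, x = 8, d = -5, n = 4, p = 1

Rows 3 and 5 both sum to 36, so that's the common total.
Row 4 has 14 + 1 − 4 + 8 + 12 + 10 = 41; the blank must be 36 − 41 = -5.
Column 2 has 12 + 5 − 5 + 13 + 0 + 3 = 28; the blank must be 36 − 28 = 8.
Row 2 has 10 + 8 + 10 + 8 + 5 + 0 = 41; the blank must be 36 − 41 = -5.
Column 5 has -5 + 3 + 8 − 4 − 5 + 35 = 32; the blank must be 36 − 32 = 4.
Row 1 has 15 + 12 + 14 + 4 + 4 − 14 = 35; the blank must be 36 − 35 = 1.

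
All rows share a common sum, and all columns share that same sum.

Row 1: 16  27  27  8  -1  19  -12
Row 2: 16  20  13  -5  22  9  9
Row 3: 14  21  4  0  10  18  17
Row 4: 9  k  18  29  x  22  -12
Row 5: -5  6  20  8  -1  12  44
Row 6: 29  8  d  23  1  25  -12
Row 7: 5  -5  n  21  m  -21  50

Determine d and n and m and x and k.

Rows 1 and 2 both sum to 84, so that's the common total.
Column 2 has 27 + 20 + 21 + 6 + 8 − 5 = 77; the blank must be 84 − 77 = 7.
Row 4 has 9 + 7 + 18 + 29 + 22 − 12 = 73; the blank must be 84 − 73 = 11.
Column 5 has -1 + 22 + 10 + 11 − 1 + 1 = 42; the blank must be 84 − 42 = 42.
Row 7 has 5 − 5 + 21 + 42 − 21 + 50 = 92; the blank must be 84 − 92 = -8.
Row 6 has 29 + 8 + 23 + 1 + 25 − 12 = 74; the blank must be 84 − 74 = 10.

d = 10, n = -8, m = 42, x = 11, k = 7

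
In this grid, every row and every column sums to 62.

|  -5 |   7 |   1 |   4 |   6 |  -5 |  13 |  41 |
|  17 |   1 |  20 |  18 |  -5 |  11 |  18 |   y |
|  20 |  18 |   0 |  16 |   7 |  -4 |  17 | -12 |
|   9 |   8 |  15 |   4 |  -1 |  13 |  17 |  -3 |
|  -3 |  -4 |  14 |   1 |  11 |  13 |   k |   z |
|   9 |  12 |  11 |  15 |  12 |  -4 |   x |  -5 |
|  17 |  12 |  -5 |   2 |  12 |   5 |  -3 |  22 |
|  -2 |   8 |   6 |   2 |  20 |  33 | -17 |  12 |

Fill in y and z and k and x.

y = -18, z = 25, k = 5, x = 12

The known cells in row 2 total 80, leaving 62 − 80 = -18 for the blank.
The known cells in column 8 total 37, leaving 62 − 37 = 25 for the blank.
The known cells in row 5 total 57, leaving 62 − 57 = 5 for the blank.
The known cells in row 6 total 50, leaving 62 − 50 = 12 for the blank.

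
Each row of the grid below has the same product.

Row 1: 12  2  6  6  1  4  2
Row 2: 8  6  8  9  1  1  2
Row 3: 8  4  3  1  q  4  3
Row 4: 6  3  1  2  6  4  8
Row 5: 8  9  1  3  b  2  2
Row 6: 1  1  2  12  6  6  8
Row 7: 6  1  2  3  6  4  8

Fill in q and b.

q = 6, b = 8

Rows 2 and 7 each multiply to 6912, so every row has product 6912.
Row 3: 8×4×3×1×4×3 = 1152, so the missing entry is 6912 ÷ 1152 = 6.
Row 5: 8×9×1×3×2×2 = 864, so the missing entry is 6912 ÷ 864 = 8.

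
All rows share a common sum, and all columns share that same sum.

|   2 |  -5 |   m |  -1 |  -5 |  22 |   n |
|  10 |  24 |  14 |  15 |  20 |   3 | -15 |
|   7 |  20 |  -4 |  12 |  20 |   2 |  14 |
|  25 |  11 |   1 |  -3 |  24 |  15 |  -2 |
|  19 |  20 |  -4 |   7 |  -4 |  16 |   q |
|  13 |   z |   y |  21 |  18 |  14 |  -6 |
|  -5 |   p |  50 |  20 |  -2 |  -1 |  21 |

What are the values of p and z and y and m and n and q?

Rows 2 and 3 both sum to 71, so that's the common total.
Row 7 has -5 + 50 + 20 − 2 − 1 + 21 = 83; the blank must be 71 − 83 = -12.
Row 5 has 19 + 20 − 4 + 7 − 4 + 16 = 54; the blank must be 71 − 54 = 17.
Column 2 has -5 + 24 + 20 + 11 + 20 − 12 = 58; the blank must be 71 − 58 = 13.
Column 7 has -15 + 14 − 2 + 17 − 6 + 21 = 29; the blank must be 71 − 29 = 42.
Row 1 has 2 − 5 − 1 − 5 + 22 + 42 = 55; the blank must be 71 − 55 = 16.
Row 6 has 13 + 13 + 21 + 18 + 14 − 6 = 73; the blank must be 71 − 73 = -2.

p = -12, z = 13, y = -2, m = 16, n = 42, q = 17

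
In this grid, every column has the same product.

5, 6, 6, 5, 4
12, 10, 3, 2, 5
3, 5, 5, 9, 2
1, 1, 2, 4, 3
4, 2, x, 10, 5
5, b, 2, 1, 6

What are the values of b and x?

b = 6, x = 10

Columns 1 and 4 each multiply to 3600, so every column has product 3600.
Column 2: 6×10×5×1×2 = 600, so the missing entry is 3600 ÷ 600 = 6.
Column 3: 6×3×5×2×2 = 360, so the missing entry is 3600 ÷ 360 = 10.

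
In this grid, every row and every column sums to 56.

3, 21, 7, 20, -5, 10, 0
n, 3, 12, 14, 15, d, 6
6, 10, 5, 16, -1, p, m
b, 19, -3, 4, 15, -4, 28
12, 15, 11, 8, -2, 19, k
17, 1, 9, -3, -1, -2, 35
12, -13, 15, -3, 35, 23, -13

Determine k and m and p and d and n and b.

k = -7, m = 7, p = 13, d = -3, n = 9, b = -3

Row 5 has 12 + 15 + 11 + 8 − 2 + 19 = 63; the blank must be 56 − 63 = -7.
Row 4 has 19 − 3 + 4 + 15 − 4 + 28 = 59; the blank must be 56 − 59 = -3.
Column 7 has 0 + 6 + 28 − 7 + 35 − 13 = 49; the blank must be 56 − 49 = 7.
Column 1 has 3 + 6 − 3 + 12 + 17 + 12 = 47; the blank must be 56 − 47 = 9.
Row 2 has 9 + 3 + 12 + 14 + 15 + 6 = 59; the blank must be 56 − 59 = -3.
Row 3 has 6 + 10 + 5 + 16 − 1 + 7 = 43; the blank must be 56 − 43 = 13.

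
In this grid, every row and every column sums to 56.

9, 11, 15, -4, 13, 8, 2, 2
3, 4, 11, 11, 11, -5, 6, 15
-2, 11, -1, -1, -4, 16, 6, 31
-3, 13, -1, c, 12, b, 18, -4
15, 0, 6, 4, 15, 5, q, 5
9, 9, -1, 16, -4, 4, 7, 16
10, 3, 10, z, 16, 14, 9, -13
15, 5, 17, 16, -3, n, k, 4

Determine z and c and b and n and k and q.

z = 7, c = 7, b = 14, n = 0, k = 2, q = 6

Row 5 has 15 + 0 + 6 + 4 + 15 + 5 + 5 = 50; the blank must be 56 − 50 = 6.
Column 7 has 2 + 6 + 6 + 18 + 6 + 7 + 9 = 54; the blank must be 56 − 54 = 2.
Row 8 has 15 + 5 + 17 + 16 − 3 + 2 + 4 = 56; the blank must be 56 − 56 = 0.
Row 7 has 10 + 3 + 10 + 16 + 14 + 9 − 13 = 49; the blank must be 56 − 49 = 7.
Column 4 has -4 + 11 − 1 + 4 + 16 + 7 + 16 = 49; the blank must be 56 − 49 = 7.
Row 4 has -3 + 13 − 1 + 7 + 12 + 18 − 4 = 42; the blank must be 56 − 42 = 14.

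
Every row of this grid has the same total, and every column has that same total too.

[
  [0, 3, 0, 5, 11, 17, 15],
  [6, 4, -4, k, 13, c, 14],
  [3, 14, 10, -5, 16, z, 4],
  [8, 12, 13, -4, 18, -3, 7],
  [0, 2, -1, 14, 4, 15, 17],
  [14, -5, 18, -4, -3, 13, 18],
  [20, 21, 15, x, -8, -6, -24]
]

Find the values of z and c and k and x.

Rows 1 and 4 both sum to 51, so that's the common total.
Row 7 has 20 + 21 + 15 − 8 − 6 − 24 = 18; the blank must be 51 − 18 = 33.
Row 3 has 3 + 14 + 10 − 5 + 16 + 4 = 42; the blank must be 51 − 42 = 9.
Column 4 has 5 − 5 − 4 + 14 − 4 + 33 = 39; the blank must be 51 − 39 = 12.
Row 2 has 6 + 4 − 4 + 12 + 13 + 14 = 45; the blank must be 51 − 45 = 6.

z = 9, c = 6, k = 12, x = 33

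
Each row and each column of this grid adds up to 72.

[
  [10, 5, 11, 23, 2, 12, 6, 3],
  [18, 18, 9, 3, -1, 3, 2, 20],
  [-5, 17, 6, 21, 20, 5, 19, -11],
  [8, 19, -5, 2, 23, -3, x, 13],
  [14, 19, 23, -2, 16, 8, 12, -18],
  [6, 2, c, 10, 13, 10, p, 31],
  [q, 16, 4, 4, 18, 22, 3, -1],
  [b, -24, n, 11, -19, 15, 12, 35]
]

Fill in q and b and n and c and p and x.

q = 6, b = 15, n = 27, c = -3, p = 3, x = 15

Row 7: 16 + 4 + 4 + 18 + 22 + 3 − 1 = 66, so its missing entry is 72 − 66 = 6.
Column 1: 10 + 18 − 5 + 8 + 14 + 6 + 6 = 57, so its missing entry is 72 − 57 = 15.
Row 8: 15 − 24 + 11 − 19 + 15 + 12 + 35 = 45, so its missing entry is 72 − 45 = 27.
Row 4: 8 + 19 − 5 + 2 + 23 − 3 + 13 = 57, so its missing entry is 72 − 57 = 15.
Column 7: 6 + 2 + 19 + 15 + 12 + 3 + 12 = 69, so its missing entry is 72 − 69 = 3.
Row 6: 6 + 2 + 10 + 13 + 10 + 3 + 31 = 75, so its missing entry is 72 − 75 = -3.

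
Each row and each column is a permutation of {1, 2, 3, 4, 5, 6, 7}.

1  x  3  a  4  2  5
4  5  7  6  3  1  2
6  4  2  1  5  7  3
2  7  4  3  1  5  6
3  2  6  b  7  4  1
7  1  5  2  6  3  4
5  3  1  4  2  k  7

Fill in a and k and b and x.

a = 7, k = 6, b = 5, x = 6

At (row 1, col 2): column 2 already has {1, 2, 3, 4, 5, 7}, so the value is 6.
Cell (1,4): row 1 already has {1, 2, 3, 4, 5, 6} → 7.
Cell (7,6): row 7 already has {1, 2, 3, 4, 5, 7} → 6.
Cell (5,4): row 5 already has {1, 2, 3, 4, 6, 7} → 5.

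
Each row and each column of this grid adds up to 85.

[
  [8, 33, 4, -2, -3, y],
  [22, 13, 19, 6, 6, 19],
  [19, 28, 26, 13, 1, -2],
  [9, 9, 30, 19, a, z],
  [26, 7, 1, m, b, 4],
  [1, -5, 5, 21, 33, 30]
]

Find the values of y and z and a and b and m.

y = 45, z = -11, a = 29, b = 19, m = 28

The known cells in column 4 total 57, leaving 85 − 57 = 28 for the blank.
The known cells in row 5 total 66, leaving 85 − 66 = 19 for the blank.
The known cells in column 5 total 56, leaving 85 − 56 = 29 for the blank.
The known cells in row 1 total 40, leaving 85 − 40 = 45 for the blank.
The known cells in row 4 total 96, leaving 85 − 96 = -11 for the blank.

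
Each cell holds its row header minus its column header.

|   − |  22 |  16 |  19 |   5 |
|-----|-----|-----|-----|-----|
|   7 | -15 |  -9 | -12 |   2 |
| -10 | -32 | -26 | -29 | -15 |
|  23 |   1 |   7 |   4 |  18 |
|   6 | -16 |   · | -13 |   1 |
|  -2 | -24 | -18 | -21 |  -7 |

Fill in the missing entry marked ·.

6 − 16 = -10.

-10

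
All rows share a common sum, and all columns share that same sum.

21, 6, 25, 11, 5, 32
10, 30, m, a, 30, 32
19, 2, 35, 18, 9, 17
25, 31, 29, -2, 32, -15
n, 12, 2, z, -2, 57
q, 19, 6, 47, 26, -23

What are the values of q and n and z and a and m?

q = 25, n = 0, z = 31, a = -5, m = 3

Rows 1 and 3 both sum to 100, so that's the common total.
Column 3: 25 + 35 + 29 + 2 + 6 = 97, so its missing entry is 100 − 97 = 3.
Row 6: 19 + 6 + 47 + 26 − 23 = 75, so its missing entry is 100 − 75 = 25.
Column 1: 21 + 10 + 19 + 25 + 25 = 100, so its missing entry is 100 − 100 = 0.
Row 5: 0 + 12 + 2 − 2 + 57 = 69, so its missing entry is 100 − 69 = 31.
Row 2: 10 + 30 + 3 + 30 + 32 = 105, so its missing entry is 100 − 105 = -5.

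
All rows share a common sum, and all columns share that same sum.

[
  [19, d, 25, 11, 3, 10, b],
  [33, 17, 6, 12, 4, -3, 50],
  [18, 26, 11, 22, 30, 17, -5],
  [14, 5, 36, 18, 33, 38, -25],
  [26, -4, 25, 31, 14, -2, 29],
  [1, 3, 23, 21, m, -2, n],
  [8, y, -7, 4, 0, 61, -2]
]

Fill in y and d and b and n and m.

y = 55, d = 17, b = 34, n = 38, m = 35

Rows 2 and 3 both sum to 119, so that's the common total.
Row 7 has 8 − 7 + 4 + 0 + 61 − 2 = 64; the blank must be 119 − 64 = 55.
Column 2 has 17 + 26 + 5 − 4 + 3 + 55 = 102; the blank must be 119 − 102 = 17.
Column 5 has 3 + 4 + 30 + 33 + 14 + 0 = 84; the blank must be 119 − 84 = 35.
Row 1 has 19 + 17 + 25 + 11 + 3 + 10 = 85; the blank must be 119 − 85 = 34.
Row 6 has 1 + 3 + 23 + 21 + 35 − 2 = 81; the blank must be 119 − 81 = 38.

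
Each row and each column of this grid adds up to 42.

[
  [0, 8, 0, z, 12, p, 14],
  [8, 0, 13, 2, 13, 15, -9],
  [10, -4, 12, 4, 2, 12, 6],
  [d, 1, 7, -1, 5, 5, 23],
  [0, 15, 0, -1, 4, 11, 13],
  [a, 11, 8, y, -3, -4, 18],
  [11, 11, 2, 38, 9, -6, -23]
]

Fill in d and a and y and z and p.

d = 2, a = 11, y = 1, z = -1, p = 9

The known cells in row 4 total 40, leaving 42 − 40 = 2 for the blank.
The known cells in column 1 total 31, leaving 42 − 31 = 11 for the blank.
The known cells in column 6 total 33, leaving 42 − 33 = 9 for the blank.
The known cells in row 1 total 43, leaving 42 − 43 = -1 for the blank.
The known cells in row 6 total 41, leaving 42 − 41 = 1 for the blank.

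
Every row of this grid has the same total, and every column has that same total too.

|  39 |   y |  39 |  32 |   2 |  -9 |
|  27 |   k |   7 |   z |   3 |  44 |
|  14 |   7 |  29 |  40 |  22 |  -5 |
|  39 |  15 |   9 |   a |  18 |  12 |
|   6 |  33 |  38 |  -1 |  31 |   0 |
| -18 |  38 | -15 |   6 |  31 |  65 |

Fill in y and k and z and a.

y = 4, k = 10, z = 16, a = 14

Rows 3 and 5 both sum to 107, so that's the common total.
Row 1 has 39 + 39 + 32 + 2 − 9 = 103; the blank must be 107 − 103 = 4.
Column 2 has 4 + 7 + 15 + 33 + 38 = 97; the blank must be 107 − 97 = 10.
Row 4 has 39 + 15 + 9 + 18 + 12 = 93; the blank must be 107 − 93 = 14.
Row 2 has 27 + 10 + 7 + 3 + 44 = 91; the blank must be 107 − 91 = 16.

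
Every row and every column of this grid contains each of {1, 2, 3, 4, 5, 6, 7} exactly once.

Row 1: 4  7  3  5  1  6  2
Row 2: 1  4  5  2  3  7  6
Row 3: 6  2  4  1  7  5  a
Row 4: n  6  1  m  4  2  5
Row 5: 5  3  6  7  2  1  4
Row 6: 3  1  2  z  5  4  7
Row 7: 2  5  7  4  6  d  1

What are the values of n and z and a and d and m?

At (row 7, col 6): row 7 already has {1, 2, 4, 5, 6, 7}, so the value is 3.
At (row 4, col 1): column 1 already has {1, 2, 3, 4, 5, 6}, so the value is 7.
Cell (4,4): row 4 already has {1, 2, 4, 5, 6, 7} → 3.
Cell (3,7): row 3 already has {1, 2, 4, 5, 6, 7} → 3.
At (row 6, col 4): row 6 already has {1, 2, 3, 4, 5, 7}, so the value is 6.

n = 7, z = 6, a = 3, d = 3, m = 3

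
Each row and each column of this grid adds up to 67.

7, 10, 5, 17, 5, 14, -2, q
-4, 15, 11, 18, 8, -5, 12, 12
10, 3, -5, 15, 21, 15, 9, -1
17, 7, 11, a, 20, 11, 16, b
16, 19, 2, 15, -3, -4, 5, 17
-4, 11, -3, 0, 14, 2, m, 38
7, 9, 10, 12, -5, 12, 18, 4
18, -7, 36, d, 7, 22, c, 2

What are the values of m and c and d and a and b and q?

Row 1 has 7 + 10 + 5 + 17 + 5 + 14 − 2 = 56; the blank must be 67 − 56 = 11.
Column 8 has 11 + 12 − 1 + 17 + 38 + 4 + 2 = 83; the blank must be 67 − 83 = -16.
Row 4 has 17 + 7 + 11 + 20 + 11 + 16 − 16 = 66; the blank must be 67 − 66 = 1.
Column 4 has 17 + 18 + 15 + 1 + 15 + 0 + 12 = 78; the blank must be 67 − 78 = -11.
Row 8 has 18 − 7 + 36 − 11 + 7 + 22 + 2 = 67; the blank must be 67 − 67 = 0.
Row 6 has -4 + 11 − 3 + 0 + 14 + 2 + 38 = 58; the blank must be 67 − 58 = 9.

m = 9, c = 0, d = -11, a = 1, b = -16, q = 11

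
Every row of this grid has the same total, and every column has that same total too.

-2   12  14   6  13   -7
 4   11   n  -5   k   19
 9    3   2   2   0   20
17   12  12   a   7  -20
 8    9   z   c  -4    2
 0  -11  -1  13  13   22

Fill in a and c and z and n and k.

a = 8, c = 12, z = 9, n = 0, k = 7

Rows 1 and 3 both sum to 36, so that's the common total.
Column 5 has 13 + 0 + 7 − 4 + 13 = 29; the blank must be 36 − 29 = 7.
Row 2 has 4 + 11 − 5 + 7 + 19 = 36; the blank must be 36 − 36 = 0.
Column 3 has 14 + 0 + 2 + 12 − 1 = 27; the blank must be 36 − 27 = 9.
Row 5 has 8 + 9 + 9 − 4 + 2 = 24; the blank must be 36 − 24 = 12.
Row 4 has 17 + 12 + 12 + 7 − 20 = 28; the blank must be 36 − 28 = 8.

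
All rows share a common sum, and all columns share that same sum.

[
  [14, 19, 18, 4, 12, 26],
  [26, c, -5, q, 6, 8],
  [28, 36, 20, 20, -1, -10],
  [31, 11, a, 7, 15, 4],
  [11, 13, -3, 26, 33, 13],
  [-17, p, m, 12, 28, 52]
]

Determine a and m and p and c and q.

Rows 1 and 3 both sum to 93, so that's the common total.
Row 4 has 31 + 11 + 7 + 15 + 4 = 68; the blank must be 93 − 68 = 25.
Column 4 has 4 + 20 + 7 + 26 + 12 = 69; the blank must be 93 − 69 = 24.
Row 2 has 26 − 5 + 24 + 6 + 8 = 59; the blank must be 93 − 59 = 34.
Column 2 has 19 + 34 + 36 + 11 + 13 = 113; the blank must be 93 − 113 = -20.
Row 6 has -17 − 20 + 12 + 28 + 52 = 55; the blank must be 93 − 55 = 38.

a = 25, m = 38, p = -20, c = 34, q = 24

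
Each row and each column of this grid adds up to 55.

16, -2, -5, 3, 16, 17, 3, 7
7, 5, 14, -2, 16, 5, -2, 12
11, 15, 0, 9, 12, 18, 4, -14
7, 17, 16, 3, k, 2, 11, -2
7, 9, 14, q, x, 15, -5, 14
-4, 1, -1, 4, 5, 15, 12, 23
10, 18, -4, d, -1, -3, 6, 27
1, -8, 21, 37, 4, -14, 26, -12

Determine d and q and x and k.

Row 7 has 10 + 18 − 4 − 1 − 3 + 6 + 27 = 53; the blank must be 55 − 53 = 2.
Row 4 has 7 + 17 + 16 + 3 + 2 + 11 − 2 = 54; the blank must be 55 − 54 = 1.
Column 5 has 16 + 16 + 12 + 1 + 5 − 1 + 4 = 53; the blank must be 55 − 53 = 2.
Row 5 has 7 + 9 + 14 + 2 + 15 − 5 + 14 = 56; the blank must be 55 − 56 = -1.

d = 2, q = -1, x = 2, k = 1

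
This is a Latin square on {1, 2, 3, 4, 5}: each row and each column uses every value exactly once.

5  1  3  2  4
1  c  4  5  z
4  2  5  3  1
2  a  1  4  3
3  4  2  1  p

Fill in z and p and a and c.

For row 4, column 2: row 4 already has {1, 2, 3, 4}; that leaves 5.
At (row 2, col 2): column 2 already has {1, 2, 4, 5}, so the value is 3.
At (row 5, col 5): row 5 already has {1, 2, 3, 4}, so the value is 5.
Cell (2,5): row 2 already has {1, 3, 4, 5} → 2.

z = 2, p = 5, a = 5, c = 3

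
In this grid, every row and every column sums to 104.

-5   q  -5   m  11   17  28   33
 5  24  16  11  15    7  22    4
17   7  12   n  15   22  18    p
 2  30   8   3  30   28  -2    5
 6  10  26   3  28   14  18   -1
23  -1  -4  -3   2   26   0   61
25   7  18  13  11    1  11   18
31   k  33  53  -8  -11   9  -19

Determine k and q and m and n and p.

k = 16, q = 11, m = 14, n = 10, p = 3

Row 8 has 31 + 33 + 53 − 8 − 11 + 9 − 19 = 88; the blank must be 104 − 88 = 16.
Column 2 has 24 + 7 + 30 + 10 − 1 + 7 + 16 = 93; the blank must be 104 − 93 = 11.
Column 8 has 33 + 4 + 5 − 1 + 61 + 18 − 19 = 101; the blank must be 104 − 101 = 3.
Row 1 has -5 + 11 − 5 + 11 + 17 + 28 + 33 = 90; the blank must be 104 − 90 = 14.
Row 3 has 17 + 7 + 12 + 15 + 22 + 18 + 3 = 94; the blank must be 104 − 94 = 10.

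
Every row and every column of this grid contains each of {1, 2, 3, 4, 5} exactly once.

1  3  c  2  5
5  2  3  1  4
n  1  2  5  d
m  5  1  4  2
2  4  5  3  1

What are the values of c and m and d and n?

c = 4, m = 3, d = 3, n = 4

Cell (1,3): row 1 already has {1, 2, 3, 5} → 4.
For row 3, column 5: column 5 already has {1, 2, 4, 5}; that leaves 3.
For row 3, column 1: row 3 already has {1, 2, 3, 5}; that leaves 4.
For row 4, column 1: row 4 already has {1, 2, 4, 5}; that leaves 3.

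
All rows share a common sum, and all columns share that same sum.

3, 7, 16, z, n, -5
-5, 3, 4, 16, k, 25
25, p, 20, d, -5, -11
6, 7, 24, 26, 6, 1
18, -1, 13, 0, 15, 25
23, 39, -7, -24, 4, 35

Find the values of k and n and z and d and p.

k = 27, n = 23, z = 26, d = 26, p = 15

Rows 4 and 5 both sum to 70, so that's the common total.
The known cells in column 2 total 55, leaving 70 − 55 = 15 for the blank.
The known cells in row 2 total 43, leaving 70 − 43 = 27 for the blank.
The known cells in column 5 total 47, leaving 70 − 47 = 23 for the blank.
The known cells in row 1 total 44, leaving 70 − 44 = 26 for the blank.
The known cells in row 3 total 44, leaving 70 − 44 = 26 for the blank.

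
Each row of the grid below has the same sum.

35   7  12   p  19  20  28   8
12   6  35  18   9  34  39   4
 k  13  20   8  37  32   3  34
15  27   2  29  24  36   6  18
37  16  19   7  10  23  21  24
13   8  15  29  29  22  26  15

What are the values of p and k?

p = 28, k = 10

Row 5 sums to 157 and so does row 6; that's the common total.
In row 1 the known cells total 129, leaving 157 − 129 = 28.
In row 3 the known cells total 147, leaving 157 − 147 = 10.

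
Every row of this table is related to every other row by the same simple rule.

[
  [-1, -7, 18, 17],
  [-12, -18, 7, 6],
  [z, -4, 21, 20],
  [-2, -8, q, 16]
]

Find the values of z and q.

The difference between any two rows is the same in every column — this is an addition table with the headers hidden.
Row 3 minus row 1 is -4 − (-7) = 3, so its entry in column 1 is -1 + 3 = 2.
Row 4 minus row 1 is -8 − (-7) = -1, so its entry in column 3 is 18 + (-1) = 17.

z = 2, q = 17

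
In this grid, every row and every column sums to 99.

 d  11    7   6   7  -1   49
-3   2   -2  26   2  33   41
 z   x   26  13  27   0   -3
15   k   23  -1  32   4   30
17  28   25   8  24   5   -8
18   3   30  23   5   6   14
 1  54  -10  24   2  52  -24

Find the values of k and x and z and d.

k = -4, x = 5, z = 31, d = 20

Row 4: 15 + 23 − 1 + 32 + 4 + 30 = 103, so its missing entry is 99 − 103 = -4.
Column 2: 11 + 2 − 4 + 28 + 3 + 54 = 94, so its missing entry is 99 − 94 = 5.
Row 3: 5 + 26 + 13 + 27 + 0 − 3 = 68, so its missing entry is 99 − 68 = 31.
Row 1: 11 + 7 + 6 + 7 − 1 + 49 = 79, so its missing entry is 99 − 79 = 20.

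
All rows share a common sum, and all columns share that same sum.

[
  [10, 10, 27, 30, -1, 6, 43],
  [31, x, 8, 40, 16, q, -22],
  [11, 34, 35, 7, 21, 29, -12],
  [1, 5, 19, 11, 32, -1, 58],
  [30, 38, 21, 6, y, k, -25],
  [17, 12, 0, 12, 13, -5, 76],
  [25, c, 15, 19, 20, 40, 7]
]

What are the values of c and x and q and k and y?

c = -1, x = 27, q = 25, k = 31, y = 24

Rows 1 and 3 both sum to 125, so that's the common total.
The known cells in column 5 total 101, leaving 125 − 101 = 24 for the blank.
The known cells in row 7 total 126, leaving 125 − 126 = -1 for the blank.
The known cells in column 2 total 98, leaving 125 − 98 = 27 for the blank.
The known cells in row 2 total 100, leaving 125 − 100 = 25 for the blank.
The known cells in row 5 total 94, leaving 125 − 94 = 31 for the blank.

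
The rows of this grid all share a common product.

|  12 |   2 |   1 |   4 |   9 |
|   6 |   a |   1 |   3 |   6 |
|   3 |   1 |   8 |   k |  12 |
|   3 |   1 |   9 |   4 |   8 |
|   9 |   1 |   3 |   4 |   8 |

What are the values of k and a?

k = 3, a = 8

Rows 1 and 4 each multiply to 864, so every row has product 864.
Row 3: 3×1×8×12 = 288, so the missing entry is 864 ÷ 288 = 3.
Row 2: 6×1×3×6 = 108, so the missing entry is 864 ÷ 108 = 8.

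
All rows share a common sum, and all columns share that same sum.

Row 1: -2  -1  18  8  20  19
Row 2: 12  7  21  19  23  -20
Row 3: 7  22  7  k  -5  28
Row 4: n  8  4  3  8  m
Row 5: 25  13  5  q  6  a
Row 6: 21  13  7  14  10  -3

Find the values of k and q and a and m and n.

k = 3, q = 15, a = -2, m = 40, n = -1

Rows 1 and 2 both sum to 62, so that's the common total.
Column 1: -2 + 12 + 7 + 25 + 21 = 63, so its missing entry is 62 − 63 = -1.
Row 3: 7 + 22 + 7 − 5 + 28 = 59, so its missing entry is 62 − 59 = 3.
Column 4: 8 + 19 + 3 + 3 + 14 = 47, so its missing entry is 62 − 47 = 15.
Row 5: 25 + 13 + 5 + 15 + 6 = 64, so its missing entry is 62 − 64 = -2.
Row 4: -1 + 8 + 4 + 3 + 8 = 22, so its missing entry is 62 − 22 = 40.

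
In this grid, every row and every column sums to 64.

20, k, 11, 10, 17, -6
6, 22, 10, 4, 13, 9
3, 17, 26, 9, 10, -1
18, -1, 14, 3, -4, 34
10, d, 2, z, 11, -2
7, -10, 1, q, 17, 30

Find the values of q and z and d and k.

q = 19, z = 19, d = 24, k = 12

Row 6: 7 − 10 + 1 + 17 + 30 = 45, so its missing entry is 64 − 45 = 19.
Row 1: 20 + 11 + 10 + 17 − 6 = 52, so its missing entry is 64 − 52 = 12.
Column 2: 12 + 22 + 17 − 1 − 10 = 40, so its missing entry is 64 − 40 = 24.
Row 5: 10 + 24 + 2 + 11 − 2 = 45, so its missing entry is 64 − 45 = 19.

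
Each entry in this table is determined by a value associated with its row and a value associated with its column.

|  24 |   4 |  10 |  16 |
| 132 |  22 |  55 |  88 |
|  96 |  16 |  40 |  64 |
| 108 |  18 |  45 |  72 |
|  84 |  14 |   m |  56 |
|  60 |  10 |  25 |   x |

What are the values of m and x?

Each row is a constant multiple of every other row — this is a multiplication table with the headers hidden.
Row 5 is 14/4 = 7/2 times row 1, so its entry in column 3 is 10 × 7/2 = 35.
Row 6 is 10/4 = 5/2 times row 1, so its entry in column 4 is 16 × 5/2 = 40.

m = 35, x = 40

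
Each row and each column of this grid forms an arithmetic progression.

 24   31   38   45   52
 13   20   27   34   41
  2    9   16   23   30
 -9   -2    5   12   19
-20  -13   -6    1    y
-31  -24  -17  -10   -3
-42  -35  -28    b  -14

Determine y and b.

Along each row the entries change by 7 per step; down each column they change by -11.
Row 5: from -20 at column 1, stepping by 7 to column 5 gives 8.
Row 7: from -42 at column 1, stepping by 7 to column 4 gives -21.

y = 8, b = -21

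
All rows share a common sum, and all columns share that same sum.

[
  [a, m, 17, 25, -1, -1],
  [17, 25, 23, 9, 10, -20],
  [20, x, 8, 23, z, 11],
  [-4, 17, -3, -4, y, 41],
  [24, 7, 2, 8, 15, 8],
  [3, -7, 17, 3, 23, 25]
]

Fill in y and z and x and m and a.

y = 17, z = 0, x = 2, m = 20, a = 4

Rows 2 and 5 both sum to 64, so that's the common total.
The known cells in row 4 total 47, leaving 64 − 47 = 17 for the blank.
The known cells in column 5 total 64, leaving 64 − 64 = 0 for the blank.
The known cells in row 3 total 62, leaving 64 − 62 = 2 for the blank.
The known cells in column 2 total 44, leaving 64 − 44 = 20 for the blank.
The known cells in row 1 total 60, leaving 64 − 60 = 4 for the blank.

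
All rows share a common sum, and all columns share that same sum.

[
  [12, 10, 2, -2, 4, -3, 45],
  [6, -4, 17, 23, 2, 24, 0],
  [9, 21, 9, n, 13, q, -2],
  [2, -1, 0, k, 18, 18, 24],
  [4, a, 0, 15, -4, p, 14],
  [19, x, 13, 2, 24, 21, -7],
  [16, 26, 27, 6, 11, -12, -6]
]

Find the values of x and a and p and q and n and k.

x = -4, a = 20, p = 19, q = 1, n = 17, k = 7

Rows 1 and 2 both sum to 68, so that's the common total.
Row 6: 19 + 13 + 2 + 24 + 21 − 7 = 72, so its missing entry is 68 − 72 = -4.
Row 4: 2 − 1 + 0 + 18 + 18 + 24 = 61, so its missing entry is 68 − 61 = 7.
Column 4: -2 + 23 + 7 + 15 + 2 + 6 = 51, so its missing entry is 68 − 51 = 17.
Row 3: 9 + 21 + 9 + 17 + 13 − 2 = 67, so its missing entry is 68 − 67 = 1.
Column 6: -3 + 24 + 1 + 18 + 21 − 12 = 49, so its missing entry is 68 − 49 = 19.
Row 5: 4 + 0 + 15 − 4 + 19 + 14 = 48, so its missing entry is 68 − 48 = 20.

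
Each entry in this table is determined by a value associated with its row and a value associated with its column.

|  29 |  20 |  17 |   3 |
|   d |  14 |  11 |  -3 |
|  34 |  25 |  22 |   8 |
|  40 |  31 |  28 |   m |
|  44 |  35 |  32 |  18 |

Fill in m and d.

The difference between any two rows is the same in every column — this is an addition table with the headers hidden.
Row 4 minus row 1 is 28 − 17 = 11, so its entry in column 4 is 3 + 11 = 14.
Row 2 minus row 1 is 11 − 17 = -6, so its entry in column 1 is 29 + (-6) = 23.

m = 14, d = 23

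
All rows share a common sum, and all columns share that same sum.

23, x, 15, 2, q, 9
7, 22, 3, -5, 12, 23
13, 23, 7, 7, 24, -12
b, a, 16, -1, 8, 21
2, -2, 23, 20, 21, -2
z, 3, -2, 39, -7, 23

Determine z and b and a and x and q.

Rows 2 and 3 both sum to 62, so that's the common total.
The known cells in column 5 total 58, leaving 62 − 58 = 4 for the blank.
The known cells in row 1 total 53, leaving 62 − 53 = 9 for the blank.
The known cells in column 2 total 55, leaving 62 − 55 = 7 for the blank.
The known cells in row 4 total 51, leaving 62 − 51 = 11 for the blank.
The known cells in row 6 total 56, leaving 62 − 56 = 6 for the blank.

z = 6, b = 11, a = 7, x = 9, q = 4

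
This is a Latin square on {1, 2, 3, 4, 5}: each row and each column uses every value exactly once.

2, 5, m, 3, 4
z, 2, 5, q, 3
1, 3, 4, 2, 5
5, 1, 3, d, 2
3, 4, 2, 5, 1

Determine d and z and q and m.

d = 4, z = 4, q = 1, m = 1

Cell (2,1): column 1 already has {1, 2, 3, 5} → 4.
Cell (1,3): row 1 already has {2, 3, 4, 5} → 1.
At (row 4, col 4): row 4 already has {1, 2, 3, 5}, so the value is 4.
At (row 2, col 4): row 2 already has {2, 3, 4, 5}, so the value is 1.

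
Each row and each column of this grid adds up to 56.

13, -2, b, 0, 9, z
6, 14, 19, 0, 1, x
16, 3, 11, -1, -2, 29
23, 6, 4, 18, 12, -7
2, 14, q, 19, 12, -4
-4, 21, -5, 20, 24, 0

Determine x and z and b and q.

Row 5 has 2 + 14 + 19 + 12 − 4 = 43; the blank must be 56 − 43 = 13.
Column 3 has 19 + 11 + 4 + 13 − 5 = 42; the blank must be 56 − 42 = 14.
Row 1 has 13 − 2 + 14 + 0 + 9 = 34; the blank must be 56 − 34 = 22.
Row 2 has 6 + 14 + 19 + 0 + 1 = 40; the blank must be 56 − 40 = 16.

x = 16, z = 22, b = 14, q = 13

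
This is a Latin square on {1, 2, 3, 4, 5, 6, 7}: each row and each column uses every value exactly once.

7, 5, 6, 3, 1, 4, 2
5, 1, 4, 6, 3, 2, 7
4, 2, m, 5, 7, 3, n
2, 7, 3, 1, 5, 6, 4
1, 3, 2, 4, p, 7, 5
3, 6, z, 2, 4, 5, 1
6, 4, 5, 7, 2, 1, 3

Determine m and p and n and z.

m = 1, p = 6, n = 6, z = 7

For row 5, column 5: row 5 already has {1, 2, 3, 4, 5, 7}; that leaves 6.
At (row 3, col 7): column 7 already has {1, 2, 3, 4, 5, 7}, so the value is 6.
For row 3, column 3: row 3 already has {2, 3, 4, 5, 6, 7}; that leaves 1.
Cell (6,3): row 6 already has {1, 2, 3, 4, 5, 6} → 7.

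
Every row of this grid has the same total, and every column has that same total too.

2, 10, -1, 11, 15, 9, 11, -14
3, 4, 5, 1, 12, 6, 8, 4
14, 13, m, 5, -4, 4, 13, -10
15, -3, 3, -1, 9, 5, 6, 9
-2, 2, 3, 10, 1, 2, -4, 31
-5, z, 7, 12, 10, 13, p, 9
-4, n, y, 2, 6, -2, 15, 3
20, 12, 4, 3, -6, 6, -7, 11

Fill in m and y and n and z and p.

m = 8, y = 14, n = 9, z = -4, p = 1

Rows 1 and 2 both sum to 43, so that's the common total.
Column 7: 11 + 8 + 13 + 6 − 4 + 15 − 7 = 42, so its missing entry is 43 − 42 = 1.
Row 6: -5 + 7 + 12 + 10 + 13 + 1 + 9 = 47, so its missing entry is 43 − 47 = -4.
Column 2: 10 + 4 + 13 − 3 + 2 − 4 + 12 = 34, so its missing entry is 43 − 34 = 9.
Row 7: -4 + 9 + 2 + 6 − 2 + 15 + 3 = 29, so its missing entry is 43 − 29 = 14.
Row 3: 14 + 13 + 5 − 4 + 4 + 13 − 10 = 35, so its missing entry is 43 − 35 = 8.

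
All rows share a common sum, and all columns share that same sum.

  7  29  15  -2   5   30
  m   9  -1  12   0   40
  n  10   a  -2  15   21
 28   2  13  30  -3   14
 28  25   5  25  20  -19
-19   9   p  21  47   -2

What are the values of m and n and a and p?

m = 24, n = 16, a = 24, p = 28

Rows 1 and 4 both sum to 84, so that's the common total.
Row 2 has 9 − 1 + 12 + 0 + 40 = 60; the blank must be 84 − 60 = 24.
Row 6 has -19 + 9 + 21 + 47 − 2 = 56; the blank must be 84 − 56 = 28.
Column 1 has 7 + 24 + 28 + 28 − 19 = 68; the blank must be 84 − 68 = 16.
Row 3 has 16 + 10 − 2 + 15 + 21 = 60; the blank must be 84 − 60 = 24.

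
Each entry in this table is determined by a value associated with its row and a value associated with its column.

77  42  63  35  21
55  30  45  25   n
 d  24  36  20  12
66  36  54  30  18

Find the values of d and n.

d = 44, n = 15

Each row is a constant multiple of every other row — this is a multiplication table with the headers hidden.
Row 3 is 20/35 = 4/7 times row 1, so its entry in column 1 is 77 × 4/7 = 44.
Row 2 is 25/35 = 5/7 times row 1, so its entry in column 5 is 21 × 5/7 = 15.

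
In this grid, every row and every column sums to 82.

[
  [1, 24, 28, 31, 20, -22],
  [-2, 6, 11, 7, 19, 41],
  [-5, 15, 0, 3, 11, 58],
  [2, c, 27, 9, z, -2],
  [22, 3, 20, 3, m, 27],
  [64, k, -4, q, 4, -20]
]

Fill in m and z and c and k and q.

m = 7, z = 21, c = 25, k = 9, q = 29

The known cells in row 5 total 75, leaving 82 − 75 = 7 for the blank.
The known cells in column 5 total 61, leaving 82 − 61 = 21 for the blank.
The known cells in row 4 total 57, leaving 82 − 57 = 25 for the blank.
The known cells in column 2 total 73, leaving 82 − 73 = 9 for the blank.
The known cells in row 6 total 53, leaving 82 − 53 = 29 for the blank.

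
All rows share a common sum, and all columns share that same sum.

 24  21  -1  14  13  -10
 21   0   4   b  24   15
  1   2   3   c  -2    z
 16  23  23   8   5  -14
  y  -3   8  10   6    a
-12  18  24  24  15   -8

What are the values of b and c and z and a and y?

b = -3, c = 8, z = 49, a = 29, y = 11

Rows 1 and 4 both sum to 61, so that's the common total.
The known cells in column 1 total 50, leaving 61 − 50 = 11 for the blank.
The known cells in row 5 total 32, leaving 61 − 32 = 29 for the blank.
The known cells in column 6 total 12, leaving 61 − 12 = 49 for the blank.
The known cells in row 3 total 53, leaving 61 − 53 = 8 for the blank.
The known cells in row 2 total 64, leaving 61 − 64 = -3 for the blank.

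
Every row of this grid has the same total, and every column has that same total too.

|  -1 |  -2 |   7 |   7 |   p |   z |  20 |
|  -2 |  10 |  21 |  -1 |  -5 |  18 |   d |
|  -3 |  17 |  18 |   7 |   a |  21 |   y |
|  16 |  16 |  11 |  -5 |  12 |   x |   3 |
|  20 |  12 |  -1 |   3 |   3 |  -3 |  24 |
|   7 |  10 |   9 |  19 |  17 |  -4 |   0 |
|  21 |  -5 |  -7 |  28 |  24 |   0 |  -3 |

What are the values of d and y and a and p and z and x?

Rows 5 and 6 both sum to 58, so that's the common total.
Row 2 has -2 + 10 + 21 − 1 − 5 + 18 = 41; the blank must be 58 − 41 = 17.
Column 7 has 20 + 17 + 3 + 24 + 0 − 3 = 61; the blank must be 58 − 61 = -3.
Row 3 has -3 + 17 + 18 + 7 + 21 − 3 = 57; the blank must be 58 − 57 = 1.
Column 5 has -5 + 1 + 12 + 3 + 17 + 24 = 52; the blank must be 58 − 52 = 6.
Row 1 has -1 − 2 + 7 + 7 + 6 + 20 = 37; the blank must be 58 − 37 = 21.
Row 4 has 16 + 16 + 11 − 5 + 12 + 3 = 53; the blank must be 58 − 53 = 5.

d = 17, y = -3, a = 1, p = 6, z = 21, x = 5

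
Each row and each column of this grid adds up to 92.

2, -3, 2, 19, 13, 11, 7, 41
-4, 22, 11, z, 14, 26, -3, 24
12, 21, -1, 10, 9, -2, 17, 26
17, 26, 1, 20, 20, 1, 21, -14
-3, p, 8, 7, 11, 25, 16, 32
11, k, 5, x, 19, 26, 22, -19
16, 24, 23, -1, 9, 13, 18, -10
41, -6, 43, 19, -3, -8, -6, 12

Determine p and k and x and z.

p = -4, k = 12, x = 16, z = 2

The known cells in row 2 total 90, leaving 92 − 90 = 2 for the blank.
The known cells in column 4 total 76, leaving 92 − 76 = 16 for the blank.
The known cells in row 5 total 96, leaving 92 − 96 = -4 for the blank.
The known cells in row 6 total 80, leaving 92 − 80 = 12 for the blank.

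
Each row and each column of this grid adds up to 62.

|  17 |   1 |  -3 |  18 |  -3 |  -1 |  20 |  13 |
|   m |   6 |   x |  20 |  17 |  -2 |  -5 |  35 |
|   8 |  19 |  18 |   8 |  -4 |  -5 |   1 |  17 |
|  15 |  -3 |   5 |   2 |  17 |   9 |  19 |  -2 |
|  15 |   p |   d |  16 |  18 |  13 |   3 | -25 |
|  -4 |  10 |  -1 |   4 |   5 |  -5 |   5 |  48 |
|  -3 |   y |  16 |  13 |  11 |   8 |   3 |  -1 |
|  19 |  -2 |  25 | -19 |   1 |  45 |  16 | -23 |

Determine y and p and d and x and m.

y = 15, p = 16, d = 6, x = -4, m = -5

The known cells in row 7 total 47, leaving 62 − 47 = 15 for the blank.
The known cells in column 1 total 67, leaving 62 − 67 = -5 for the blank.
The known cells in row 2 total 66, leaving 62 − 66 = -4 for the blank.
The known cells in column 3 total 56, leaving 62 − 56 = 6 for the blank.
The known cells in row 5 total 46, leaving 62 − 46 = 16 for the blank.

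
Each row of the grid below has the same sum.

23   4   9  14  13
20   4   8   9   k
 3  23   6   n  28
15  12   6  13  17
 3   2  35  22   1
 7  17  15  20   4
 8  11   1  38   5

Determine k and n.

k = 22, n = 3

Row 5 sums to 63 and so does row 6; that's the common total.
In row 2 the known cells total 41, leaving 63 − 41 = 22.
In row 3 the known cells total 60, leaving 63 − 60 = 3.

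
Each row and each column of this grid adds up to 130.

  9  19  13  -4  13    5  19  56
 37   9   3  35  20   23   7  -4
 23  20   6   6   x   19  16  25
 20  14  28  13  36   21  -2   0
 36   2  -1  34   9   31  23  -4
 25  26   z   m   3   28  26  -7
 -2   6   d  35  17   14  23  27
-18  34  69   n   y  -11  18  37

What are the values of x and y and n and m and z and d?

x = 15, y = 17, n = -16, m = 27, z = 2, d = 10

The known cells in row 3 total 115, leaving 130 − 115 = 15 for the blank.
The known cells in column 5 total 113, leaving 130 − 113 = 17 for the blank.
The known cells in row 7 total 120, leaving 130 − 120 = 10 for the blank.
The known cells in row 8 total 146, leaving 130 − 146 = -16 for the blank.
The known cells in column 4 total 103, leaving 130 − 103 = 27 for the blank.
The known cells in row 6 total 128, leaving 130 − 128 = 2 for the blank.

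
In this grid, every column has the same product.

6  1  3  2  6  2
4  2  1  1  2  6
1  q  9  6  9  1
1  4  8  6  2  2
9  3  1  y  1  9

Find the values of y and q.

y = 3, q = 9

Columns 3 and 6 each multiply to 216, so every column has product 216.
Column 4: 2×1×6×6 = 72, so the missing entry is 216 ÷ 72 = 3.
Column 2: 1×2×4×3 = 24, so the missing entry is 216 ÷ 24 = 9.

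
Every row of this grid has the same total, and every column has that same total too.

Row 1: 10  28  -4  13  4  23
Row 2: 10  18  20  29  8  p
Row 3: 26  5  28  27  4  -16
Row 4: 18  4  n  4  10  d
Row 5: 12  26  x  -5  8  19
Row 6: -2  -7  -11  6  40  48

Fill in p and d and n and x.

p = -11, d = 11, n = 27, x = 14

Rows 1 and 3 both sum to 74, so that's the common total.
The known cells in row 5 total 60, leaving 74 − 60 = 14 for the blank.
The known cells in column 3 total 47, leaving 74 − 47 = 27 for the blank.
The known cells in row 4 total 63, leaving 74 − 63 = 11 for the blank.
The known cells in row 2 total 85, leaving 74 − 85 = -11 for the blank.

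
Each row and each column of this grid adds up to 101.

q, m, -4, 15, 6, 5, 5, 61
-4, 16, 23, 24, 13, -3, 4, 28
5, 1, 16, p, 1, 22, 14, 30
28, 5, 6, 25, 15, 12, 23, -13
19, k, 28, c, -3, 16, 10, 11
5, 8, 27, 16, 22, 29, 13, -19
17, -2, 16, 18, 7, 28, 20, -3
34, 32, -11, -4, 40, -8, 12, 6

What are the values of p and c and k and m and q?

Column 1 has -4 + 5 + 28 + 19 + 5 + 17 + 34 = 104; the blank must be 101 − 104 = -3.
Row 1 has -3 − 4 + 15 + 6 + 5 + 5 + 61 = 85; the blank must be 101 − 85 = 16.
Row 3 has 5 + 1 + 16 + 1 + 22 + 14 + 30 = 89; the blank must be 101 − 89 = 12.
Column 4 has 15 + 24 + 12 + 25 + 16 + 18 − 4 = 106; the blank must be 101 − 106 = -5.
Row 5 has 19 + 28 − 5 − 3 + 16 + 10 + 11 = 76; the blank must be 101 − 76 = 25.

p = 12, c = -5, k = 25, m = 16, q = -3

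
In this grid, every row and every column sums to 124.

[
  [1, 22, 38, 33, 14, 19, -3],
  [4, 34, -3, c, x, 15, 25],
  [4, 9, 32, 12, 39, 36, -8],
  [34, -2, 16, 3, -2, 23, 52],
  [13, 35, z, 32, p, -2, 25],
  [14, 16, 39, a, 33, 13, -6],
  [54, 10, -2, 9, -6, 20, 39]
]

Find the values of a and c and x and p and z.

The known cells in column 3 total 120, leaving 124 − 120 = 4 for the blank.
The known cells in row 5 total 107, leaving 124 − 107 = 17 for the blank.
The known cells in column 5 total 95, leaving 124 − 95 = 29 for the blank.
The known cells in row 6 total 109, leaving 124 − 109 = 15 for the blank.
The known cells in row 2 total 104, leaving 124 − 104 = 20 for the blank.

a = 15, c = 20, x = 29, p = 17, z = 4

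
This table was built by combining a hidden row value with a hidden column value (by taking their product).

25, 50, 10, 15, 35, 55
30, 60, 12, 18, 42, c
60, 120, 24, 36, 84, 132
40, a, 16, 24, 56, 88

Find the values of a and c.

Each row is a constant multiple of every other row — this is a multiplication table with the headers hidden.
Row 4 is 24/15 = 8/5 times row 1, so its entry in column 2 is 50 × 8/5 = 80.
Row 2 is 18/15 = 6/5 times row 1, so its entry in column 6 is 55 × 6/5 = 66.

a = 80, c = 66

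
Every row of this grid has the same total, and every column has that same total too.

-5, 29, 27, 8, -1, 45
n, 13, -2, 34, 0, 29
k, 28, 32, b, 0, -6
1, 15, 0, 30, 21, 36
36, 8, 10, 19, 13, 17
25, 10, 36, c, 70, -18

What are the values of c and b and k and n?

Rows 1 and 4 both sum to 103, so that's the common total.
The known cells in row 6 total 123, leaving 103 − 123 = -20 for the blank.
The known cells in row 2 total 74, leaving 103 − 74 = 29 for the blank.
The known cells in column 4 total 71, leaving 103 − 71 = 32 for the blank.
The known cells in row 3 total 86, leaving 103 − 86 = 17 for the blank.

c = -20, b = 32, k = 17, n = 29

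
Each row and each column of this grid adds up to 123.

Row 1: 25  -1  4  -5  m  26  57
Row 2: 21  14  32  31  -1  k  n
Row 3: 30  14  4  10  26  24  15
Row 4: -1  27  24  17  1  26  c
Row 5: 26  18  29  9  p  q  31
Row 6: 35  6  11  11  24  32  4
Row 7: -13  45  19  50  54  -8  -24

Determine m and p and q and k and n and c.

Row 1: 25 − 1 + 4 − 5 + 26 + 57 = 106, so its missing entry is 123 − 106 = 17.
Column 5: 17 − 1 + 26 + 1 + 24 + 54 = 121, so its missing entry is 123 − 121 = 2.
Row 5: 26 + 18 + 29 + 9 + 2 + 31 = 115, so its missing entry is 123 − 115 = 8.
Column 6: 26 + 24 + 26 + 8 + 32 − 8 = 108, so its missing entry is 123 − 108 = 15.
Row 4: -1 + 27 + 24 + 17 + 1 + 26 = 94, so its missing entry is 123 − 94 = 29.
Row 2: 21 + 14 + 32 + 31 − 1 + 15 = 112, so its missing entry is 123 − 112 = 11.

m = 17, p = 2, q = 8, k = 15, n = 11, c = 29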